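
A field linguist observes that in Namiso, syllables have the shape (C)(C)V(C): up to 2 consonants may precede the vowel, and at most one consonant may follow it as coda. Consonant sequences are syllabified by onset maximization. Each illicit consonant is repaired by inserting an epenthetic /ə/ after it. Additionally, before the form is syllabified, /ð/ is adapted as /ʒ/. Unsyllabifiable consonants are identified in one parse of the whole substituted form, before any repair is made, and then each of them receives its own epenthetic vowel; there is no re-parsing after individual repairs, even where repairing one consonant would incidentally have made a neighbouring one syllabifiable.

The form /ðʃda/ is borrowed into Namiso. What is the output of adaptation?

ʒəʃda

Substitution: /ð/ → /ʒ/, giving /ʒʃda/.
The consonants /ʒ/ cannot be parsed into a legal (C)(C)V(C) syllable (at most one coda consonant is licensed; onsets may contain at most 2 consonants).
Epenthesis after each stranded consonant: /ʒ/ → /ʒə/.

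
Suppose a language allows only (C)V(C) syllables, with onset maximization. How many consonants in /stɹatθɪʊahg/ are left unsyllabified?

3

Syllabifying with onset maximization leaves /s/, /t/, /g/ stranded (at most one coda consonant is licensed; onsets are limited to one consonant).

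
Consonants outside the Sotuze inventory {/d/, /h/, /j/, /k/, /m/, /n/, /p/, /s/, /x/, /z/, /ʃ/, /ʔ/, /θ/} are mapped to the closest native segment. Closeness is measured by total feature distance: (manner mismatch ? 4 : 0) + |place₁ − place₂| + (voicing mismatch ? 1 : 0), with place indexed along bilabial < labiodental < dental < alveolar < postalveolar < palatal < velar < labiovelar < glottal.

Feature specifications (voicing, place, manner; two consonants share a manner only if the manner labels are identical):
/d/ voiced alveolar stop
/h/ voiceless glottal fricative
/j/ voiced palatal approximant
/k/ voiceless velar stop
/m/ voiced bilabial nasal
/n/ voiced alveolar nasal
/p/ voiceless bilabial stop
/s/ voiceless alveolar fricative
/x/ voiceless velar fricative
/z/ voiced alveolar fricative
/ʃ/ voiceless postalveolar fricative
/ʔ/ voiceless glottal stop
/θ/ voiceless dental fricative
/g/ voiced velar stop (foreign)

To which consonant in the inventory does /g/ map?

/k/ is closest: same manner (stop), place distance 0 (velar→velar), voicing differs (+1); total 1. Next closest is /d/ at distance 3.

k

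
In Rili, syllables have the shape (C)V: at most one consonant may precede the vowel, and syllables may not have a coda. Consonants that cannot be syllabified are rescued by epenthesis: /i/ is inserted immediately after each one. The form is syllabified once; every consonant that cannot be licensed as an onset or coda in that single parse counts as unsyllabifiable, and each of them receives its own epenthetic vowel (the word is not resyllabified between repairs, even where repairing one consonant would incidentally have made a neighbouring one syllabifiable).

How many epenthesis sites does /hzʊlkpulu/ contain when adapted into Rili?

The unsyllabifiable consonants are /h/, /l/, /k/; each receives one epenthetic vowel.

3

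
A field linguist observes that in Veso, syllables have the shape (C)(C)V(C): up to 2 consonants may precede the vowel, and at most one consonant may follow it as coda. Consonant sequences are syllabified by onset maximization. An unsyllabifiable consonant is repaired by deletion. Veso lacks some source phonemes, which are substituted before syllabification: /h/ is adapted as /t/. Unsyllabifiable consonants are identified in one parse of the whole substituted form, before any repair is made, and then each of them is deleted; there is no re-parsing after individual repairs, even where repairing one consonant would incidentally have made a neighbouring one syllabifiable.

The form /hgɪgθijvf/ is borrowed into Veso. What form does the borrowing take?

tgɪgθij

Substitution: /h/ → /t/, giving /tgɪgθijvf/.
Under (C)(C)V(C), the unsyllabifiable consonants are /v/, /f/ (at most one coda consonant is licensed; onsets may contain at most 2 consonants).
Deletion applies to /v/, /f/.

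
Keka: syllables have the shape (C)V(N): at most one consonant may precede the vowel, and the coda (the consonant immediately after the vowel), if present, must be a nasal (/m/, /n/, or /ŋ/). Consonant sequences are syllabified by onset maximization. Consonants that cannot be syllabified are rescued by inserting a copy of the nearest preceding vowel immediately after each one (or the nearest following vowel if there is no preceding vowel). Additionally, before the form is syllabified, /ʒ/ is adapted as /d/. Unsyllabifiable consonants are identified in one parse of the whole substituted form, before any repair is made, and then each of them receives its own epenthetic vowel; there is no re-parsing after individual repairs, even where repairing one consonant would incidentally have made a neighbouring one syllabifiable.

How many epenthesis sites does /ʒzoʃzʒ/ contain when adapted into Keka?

After substitution the input is /dzoʃzd/.
The unsyllabifiable consonants are /d/, /ʃ/, /z/, /d/; each receives one epenthetic vowel.

4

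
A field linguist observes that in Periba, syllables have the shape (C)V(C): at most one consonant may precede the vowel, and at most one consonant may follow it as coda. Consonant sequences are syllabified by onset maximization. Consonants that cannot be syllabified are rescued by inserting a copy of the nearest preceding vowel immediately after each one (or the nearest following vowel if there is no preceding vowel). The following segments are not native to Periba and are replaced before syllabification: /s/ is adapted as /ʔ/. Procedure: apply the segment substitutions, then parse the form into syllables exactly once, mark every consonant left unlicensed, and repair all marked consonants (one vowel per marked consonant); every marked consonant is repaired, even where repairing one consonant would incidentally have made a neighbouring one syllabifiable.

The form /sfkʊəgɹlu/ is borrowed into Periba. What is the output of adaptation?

ʔʊfʊkʊəgɹəlu

Substitution: /s/ → /ʔ/, giving /ʔfkʊəgɹlu/.
Syllabifying with onset maximization leaves /ʔ/, /f/, /ɹ/ stranded (at most one coda consonant is licensed; onsets are limited to one consonant).
Each unlicensed consonant becomes the onset of a new syllable: /ʔ/ → /ʔʊ/, /f/ → /fʊ/, /ɹ/ → /ɹə/.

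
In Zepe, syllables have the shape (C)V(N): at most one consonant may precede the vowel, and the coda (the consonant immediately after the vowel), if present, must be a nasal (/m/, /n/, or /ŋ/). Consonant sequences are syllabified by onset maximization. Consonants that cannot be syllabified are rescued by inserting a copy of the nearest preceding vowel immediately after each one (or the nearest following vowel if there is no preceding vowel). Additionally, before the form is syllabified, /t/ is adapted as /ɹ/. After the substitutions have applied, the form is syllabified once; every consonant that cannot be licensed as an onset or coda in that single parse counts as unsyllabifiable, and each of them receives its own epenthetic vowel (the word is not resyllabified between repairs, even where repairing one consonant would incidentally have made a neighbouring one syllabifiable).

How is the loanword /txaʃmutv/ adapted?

Substitution: /t/ → /ɹ/, giving /ɹxaʃmuɹv/.
Syllabifying with onset maximization leaves /ɹ/, /ʃ/, /ɹ/, /v/ stranded (only a nasal (/m/, /n/, or /ŋ/) is licensed in coda position; onsets are limited to one consonant).
Epenthesis after each stranded consonant: /ɹ/ → /ɹa/, /ʃ/ → /ʃa/, /ɹ/ → /ɹu/, /v/ → /vu/.

ɹaxaʃamuɹuvu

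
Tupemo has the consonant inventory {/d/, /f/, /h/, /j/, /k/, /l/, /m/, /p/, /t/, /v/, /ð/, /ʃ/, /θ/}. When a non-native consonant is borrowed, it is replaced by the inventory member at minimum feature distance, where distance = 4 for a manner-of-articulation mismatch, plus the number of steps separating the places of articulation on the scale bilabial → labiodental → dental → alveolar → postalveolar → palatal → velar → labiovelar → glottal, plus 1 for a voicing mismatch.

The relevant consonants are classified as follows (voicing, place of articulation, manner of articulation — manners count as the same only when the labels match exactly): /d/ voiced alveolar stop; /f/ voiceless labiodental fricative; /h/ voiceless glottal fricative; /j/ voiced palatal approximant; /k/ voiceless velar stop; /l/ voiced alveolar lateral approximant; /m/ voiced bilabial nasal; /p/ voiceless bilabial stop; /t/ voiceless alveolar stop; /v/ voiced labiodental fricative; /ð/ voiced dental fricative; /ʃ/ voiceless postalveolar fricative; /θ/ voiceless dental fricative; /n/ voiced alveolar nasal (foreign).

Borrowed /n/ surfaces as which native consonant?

/m/ is closest: same manner (nasal), place distance 3 (alveolar→bilabial), same voicing; total 3. Next closest is /d/ at distance 4.

m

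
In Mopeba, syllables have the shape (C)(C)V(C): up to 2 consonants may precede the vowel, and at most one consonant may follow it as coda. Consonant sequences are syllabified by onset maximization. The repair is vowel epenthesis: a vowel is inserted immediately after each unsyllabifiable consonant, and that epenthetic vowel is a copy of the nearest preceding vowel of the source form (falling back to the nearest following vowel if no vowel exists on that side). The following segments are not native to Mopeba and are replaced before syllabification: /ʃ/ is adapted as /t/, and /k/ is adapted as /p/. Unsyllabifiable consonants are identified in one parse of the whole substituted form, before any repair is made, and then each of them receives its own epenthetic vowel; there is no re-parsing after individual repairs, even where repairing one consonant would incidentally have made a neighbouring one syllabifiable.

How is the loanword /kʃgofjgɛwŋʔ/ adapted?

potgofjgɛwŋɛʔɛ

Substitution: /k/ → /p/, /ʃ/ → /t/, giving /ptgofjgɛwŋʔ/.
Syllabifying with onset maximization leaves /p/, /ŋ/, /ʔ/ stranded (at most one coda consonant is licensed; onsets may contain at most 2 consonants).
Inserting the epenthetic vowel yields /p/ → /po/, /ŋ/ → /ŋɛ/, /ʔ/ → /ʔɛ/.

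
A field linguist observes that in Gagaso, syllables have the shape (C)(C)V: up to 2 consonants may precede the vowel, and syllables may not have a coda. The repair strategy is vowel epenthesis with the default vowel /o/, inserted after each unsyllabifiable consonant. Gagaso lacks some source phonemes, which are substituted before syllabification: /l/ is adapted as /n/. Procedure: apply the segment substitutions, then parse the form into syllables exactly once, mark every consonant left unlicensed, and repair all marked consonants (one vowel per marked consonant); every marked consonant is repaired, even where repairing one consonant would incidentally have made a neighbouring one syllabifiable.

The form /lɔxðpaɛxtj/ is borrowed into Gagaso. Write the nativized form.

nɔxoðpaɛxotojo

Substitution: /l/ → /n/, giving /nɔxðpaɛxtj/.
The consonants /x/, /x/, /t/, /j/ cannot be parsed into a legal (C)(C)V syllable (no codas are permitted; onsets may contain at most 2 consonants).
Each unlicensed consonant becomes the onset of a new syllable: /x/ → /xo/, /x/ → /xo/, /t/ → /to/, /j/ → /jo/.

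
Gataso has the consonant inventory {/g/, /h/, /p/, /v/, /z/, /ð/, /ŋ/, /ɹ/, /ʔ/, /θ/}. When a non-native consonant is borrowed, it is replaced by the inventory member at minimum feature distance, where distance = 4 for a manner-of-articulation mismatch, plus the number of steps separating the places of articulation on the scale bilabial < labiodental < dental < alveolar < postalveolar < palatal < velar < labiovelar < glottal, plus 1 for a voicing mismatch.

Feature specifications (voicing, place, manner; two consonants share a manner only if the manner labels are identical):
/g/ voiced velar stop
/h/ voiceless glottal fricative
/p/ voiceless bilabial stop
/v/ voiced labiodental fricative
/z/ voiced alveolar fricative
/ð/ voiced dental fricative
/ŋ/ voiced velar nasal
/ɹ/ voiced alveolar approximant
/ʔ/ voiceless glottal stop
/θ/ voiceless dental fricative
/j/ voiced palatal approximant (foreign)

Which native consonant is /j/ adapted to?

/ɹ/ is closest: same manner (approximant), place distance 2 (palatal→alveolar), same voicing; total 2. Next closest is /g/ at distance 5.

ɹ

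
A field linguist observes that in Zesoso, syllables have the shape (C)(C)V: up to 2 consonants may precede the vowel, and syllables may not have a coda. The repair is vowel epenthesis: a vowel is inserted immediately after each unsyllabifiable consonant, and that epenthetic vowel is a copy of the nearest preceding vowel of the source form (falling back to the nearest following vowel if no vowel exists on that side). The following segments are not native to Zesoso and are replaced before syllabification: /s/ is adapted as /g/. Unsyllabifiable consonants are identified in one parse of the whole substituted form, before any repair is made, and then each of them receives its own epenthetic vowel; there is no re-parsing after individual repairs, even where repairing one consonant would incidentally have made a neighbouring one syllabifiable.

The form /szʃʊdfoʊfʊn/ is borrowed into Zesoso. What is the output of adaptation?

gʊzʃʊdfoʊfʊnʊ

Substitution: /s/ → /g/, giving /gzʃʊdfoʊfʊn/.
The consonants /g/, /n/ cannot be parsed into a legal (C)(C)V syllable (no codas are permitted; onsets may contain at most 2 consonants).
Inserting the epenthetic vowel yields /g/ → /gʊ/, /n/ → /nʊ/.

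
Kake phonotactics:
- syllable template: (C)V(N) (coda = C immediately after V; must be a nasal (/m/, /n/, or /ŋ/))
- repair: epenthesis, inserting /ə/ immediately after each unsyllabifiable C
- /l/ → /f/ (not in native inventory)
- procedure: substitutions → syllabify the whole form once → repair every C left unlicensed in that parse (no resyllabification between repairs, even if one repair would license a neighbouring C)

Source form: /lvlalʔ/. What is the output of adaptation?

fəvəfafəʔə

Substitution: /l/ → /f/, giving /fvfafʔ/.
Under (C)V(N), the unsyllabifiable consonants are /f/, /v/, /f/, /ʔ/ (only a nasal (/m/, /n/, or /ŋ/) is licensed in coda position; onsets are limited to one consonant).
Each unlicensed consonant becomes the onset of a new syllable: /f/ → /fə/, /v/ → /və/, /f/ → /fə/, /ʔ/ → /ʔə/.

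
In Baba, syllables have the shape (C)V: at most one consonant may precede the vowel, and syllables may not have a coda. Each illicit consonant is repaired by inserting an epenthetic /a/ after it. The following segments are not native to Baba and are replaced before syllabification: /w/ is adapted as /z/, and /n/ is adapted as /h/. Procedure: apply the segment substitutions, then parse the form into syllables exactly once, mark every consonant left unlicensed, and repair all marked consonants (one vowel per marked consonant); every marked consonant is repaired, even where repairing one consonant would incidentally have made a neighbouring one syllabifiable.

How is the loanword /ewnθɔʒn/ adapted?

ezahaθɔʒaha

Substitution: /w/ → /z/, /n/ → /h/, giving /ezhθɔʒh/.
Syllabifying with onset maximization leaves /z/, /h/, /ʒ/, /h/ stranded (no codas are permitted; onsets are limited to one consonant).
Epenthesis after each stranded consonant: /z/ → /za/, /h/ → /ha/, /ʒ/ → /ʒa/, /h/ → /ha/.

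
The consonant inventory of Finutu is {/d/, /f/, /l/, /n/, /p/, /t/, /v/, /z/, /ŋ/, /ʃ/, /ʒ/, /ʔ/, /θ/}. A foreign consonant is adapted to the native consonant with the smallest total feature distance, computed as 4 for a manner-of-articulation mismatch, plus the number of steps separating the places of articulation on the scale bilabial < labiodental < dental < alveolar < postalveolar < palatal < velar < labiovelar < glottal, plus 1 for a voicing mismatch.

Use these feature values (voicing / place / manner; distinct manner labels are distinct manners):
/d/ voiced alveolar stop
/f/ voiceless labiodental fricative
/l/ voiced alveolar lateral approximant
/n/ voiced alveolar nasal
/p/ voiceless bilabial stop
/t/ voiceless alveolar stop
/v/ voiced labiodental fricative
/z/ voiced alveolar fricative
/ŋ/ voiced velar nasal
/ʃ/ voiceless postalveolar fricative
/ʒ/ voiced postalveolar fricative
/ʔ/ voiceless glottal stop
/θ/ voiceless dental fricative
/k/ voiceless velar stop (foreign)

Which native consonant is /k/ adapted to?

ʔ

/ʔ/ is closest: same manner (stop), place distance 2 (velar→glottal), same voicing; total 2. Next closest is /t/ at distance 3.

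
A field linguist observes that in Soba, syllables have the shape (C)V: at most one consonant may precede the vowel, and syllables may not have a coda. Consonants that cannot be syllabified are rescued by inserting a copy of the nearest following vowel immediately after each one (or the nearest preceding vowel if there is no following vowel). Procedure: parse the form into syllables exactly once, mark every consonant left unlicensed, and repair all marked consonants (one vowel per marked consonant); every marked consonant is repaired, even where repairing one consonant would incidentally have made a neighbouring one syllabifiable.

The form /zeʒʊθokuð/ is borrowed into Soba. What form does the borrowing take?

zeʒʊθokuðu

Under (C)V, the unsyllabifiable consonants are /ð/ (no codas are permitted; onsets are limited to one consonant).
Epenthesis after each stranded consonant: /ð/ → /ðu/.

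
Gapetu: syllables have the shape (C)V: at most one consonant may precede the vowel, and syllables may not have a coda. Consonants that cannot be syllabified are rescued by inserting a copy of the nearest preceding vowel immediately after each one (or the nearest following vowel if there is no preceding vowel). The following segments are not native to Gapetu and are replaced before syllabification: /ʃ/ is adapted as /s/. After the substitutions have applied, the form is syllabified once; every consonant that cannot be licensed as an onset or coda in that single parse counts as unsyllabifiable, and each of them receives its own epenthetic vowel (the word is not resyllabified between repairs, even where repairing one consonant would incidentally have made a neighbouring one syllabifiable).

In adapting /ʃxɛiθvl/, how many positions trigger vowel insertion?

After substitution the input is /sxɛiθvl/.
The unsyllabifiable consonants are /s/, /θ/, /v/, /l/; each receives one epenthetic vowel.

4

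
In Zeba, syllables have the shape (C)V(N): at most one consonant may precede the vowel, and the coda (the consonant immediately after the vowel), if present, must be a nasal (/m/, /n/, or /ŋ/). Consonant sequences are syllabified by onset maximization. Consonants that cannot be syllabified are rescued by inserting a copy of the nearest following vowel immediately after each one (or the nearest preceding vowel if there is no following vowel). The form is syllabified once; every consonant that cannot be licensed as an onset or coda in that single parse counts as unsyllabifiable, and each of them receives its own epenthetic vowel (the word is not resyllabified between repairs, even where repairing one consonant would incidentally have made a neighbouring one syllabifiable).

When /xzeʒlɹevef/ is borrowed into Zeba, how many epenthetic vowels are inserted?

The unsyllabifiable consonants are /x/, /ʒ/, /l/, /f/; each receives one epenthetic vowel.

4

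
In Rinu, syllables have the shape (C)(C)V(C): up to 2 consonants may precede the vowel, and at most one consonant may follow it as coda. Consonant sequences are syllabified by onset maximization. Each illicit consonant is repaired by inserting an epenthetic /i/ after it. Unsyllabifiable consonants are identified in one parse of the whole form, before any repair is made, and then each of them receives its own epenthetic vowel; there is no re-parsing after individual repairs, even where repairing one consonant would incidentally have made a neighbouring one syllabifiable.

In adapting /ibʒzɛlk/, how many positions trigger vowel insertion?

1

The unsyllabifiable consonants are /k/; each receives one epenthetic vowel.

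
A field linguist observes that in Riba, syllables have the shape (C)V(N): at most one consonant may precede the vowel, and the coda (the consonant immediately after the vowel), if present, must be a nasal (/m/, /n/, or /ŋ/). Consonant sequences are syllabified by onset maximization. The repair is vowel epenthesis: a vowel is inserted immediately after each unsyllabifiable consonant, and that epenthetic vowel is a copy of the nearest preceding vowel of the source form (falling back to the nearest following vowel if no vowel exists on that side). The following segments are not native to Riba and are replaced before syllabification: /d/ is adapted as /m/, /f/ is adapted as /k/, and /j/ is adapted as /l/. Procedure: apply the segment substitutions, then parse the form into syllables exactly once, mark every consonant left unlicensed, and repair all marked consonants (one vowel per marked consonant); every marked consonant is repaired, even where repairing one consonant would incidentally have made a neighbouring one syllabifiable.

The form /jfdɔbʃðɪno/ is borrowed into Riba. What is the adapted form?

Substitution: /j/ → /l/, /f/ → /k/, /d/ → /m/, giving /lkmɔbʃðɪno/.
The consonants /l/, /k/, /b/, /ʃ/ cannot be parsed into a legal (C)V(N) syllable (only a nasal (/m/, /n/, or /ŋ/) is licensed in coda position; onsets are limited to one consonant).
Inserting the epenthetic vowel yields /l/ → /lɔ/, /k/ → /kɔ/, /b/ → /bɔ/, /ʃ/ → /ʃɔ/.

lɔkɔmɔbɔʃɔðɪno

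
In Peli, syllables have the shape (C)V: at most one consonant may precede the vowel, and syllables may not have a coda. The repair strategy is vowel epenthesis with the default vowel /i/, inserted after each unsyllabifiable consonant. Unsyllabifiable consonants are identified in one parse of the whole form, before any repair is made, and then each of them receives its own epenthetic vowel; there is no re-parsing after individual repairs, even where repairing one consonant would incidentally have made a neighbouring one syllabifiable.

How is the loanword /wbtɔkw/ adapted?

wibitɔkiwi

The consonants /w/, /b/, /k/, /w/ cannot be parsed into a legal (C)V syllable (no codas are permitted; onsets are limited to one consonant).
Epenthesis after each stranded consonant: /w/ → /wi/, /b/ → /bi/, /k/ → /ki/, /w/ → /wi/.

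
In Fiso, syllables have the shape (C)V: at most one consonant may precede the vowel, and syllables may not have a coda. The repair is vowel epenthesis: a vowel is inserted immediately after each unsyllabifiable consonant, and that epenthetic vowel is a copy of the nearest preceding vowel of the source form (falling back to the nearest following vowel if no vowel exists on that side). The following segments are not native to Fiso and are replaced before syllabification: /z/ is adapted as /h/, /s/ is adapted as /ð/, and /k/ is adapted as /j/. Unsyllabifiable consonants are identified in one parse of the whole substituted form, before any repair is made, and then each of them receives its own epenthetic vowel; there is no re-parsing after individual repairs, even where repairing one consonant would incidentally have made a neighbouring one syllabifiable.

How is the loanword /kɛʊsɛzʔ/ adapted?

jɛʊðɛhɛʔɛ

Substitution: /k/ → /j/, /s/ → /ð/, /z/ → /h/, giving /jɛʊðɛhʔ/.
The consonants /h/, /ʔ/ cannot be parsed into a legal (C)V syllable (no codas are permitted; onsets are limited to one consonant).
Inserting the epenthetic vowel yields /h/ → /hɛ/, /ʔ/ → /ʔɛ/.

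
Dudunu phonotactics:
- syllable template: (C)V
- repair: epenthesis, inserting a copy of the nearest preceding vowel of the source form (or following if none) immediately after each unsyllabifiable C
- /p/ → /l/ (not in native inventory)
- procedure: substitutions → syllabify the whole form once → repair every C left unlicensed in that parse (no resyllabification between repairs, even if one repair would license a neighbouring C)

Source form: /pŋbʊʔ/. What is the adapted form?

lʊŋʊbʊʔʊ

Substitution: /p/ → /l/, giving /lŋbʊʔ/.
The consonants /l/, /ŋ/, /ʔ/ cannot be parsed into a legal (C)V syllable (no codas are permitted; onsets are limited to one consonant).
Inserting the epenthetic vowel yields /l/ → /lʊ/, /ŋ/ → /ŋʊ/, /ʔ/ → /ʔʊ/.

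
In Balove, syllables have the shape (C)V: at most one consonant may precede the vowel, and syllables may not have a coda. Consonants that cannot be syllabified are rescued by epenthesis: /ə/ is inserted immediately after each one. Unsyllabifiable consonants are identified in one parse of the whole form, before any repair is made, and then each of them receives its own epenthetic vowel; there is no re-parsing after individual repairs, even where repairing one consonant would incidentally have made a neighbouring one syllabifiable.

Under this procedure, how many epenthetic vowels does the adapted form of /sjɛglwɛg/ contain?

The unsyllabifiable consonants are /s/, /g/, /l/, /g/; each receives one epenthetic vowel.

4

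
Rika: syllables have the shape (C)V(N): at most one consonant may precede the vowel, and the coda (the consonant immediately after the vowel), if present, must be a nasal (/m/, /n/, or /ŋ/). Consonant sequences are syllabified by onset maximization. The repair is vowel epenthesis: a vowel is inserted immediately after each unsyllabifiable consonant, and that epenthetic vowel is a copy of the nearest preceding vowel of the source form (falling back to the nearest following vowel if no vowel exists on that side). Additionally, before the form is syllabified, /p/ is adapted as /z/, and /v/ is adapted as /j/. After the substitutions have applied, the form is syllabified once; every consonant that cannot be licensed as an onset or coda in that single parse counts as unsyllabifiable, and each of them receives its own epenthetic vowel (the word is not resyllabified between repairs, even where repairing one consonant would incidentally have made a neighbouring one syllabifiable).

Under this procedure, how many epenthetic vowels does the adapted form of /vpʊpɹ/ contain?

3

After substitution the input is /jzʊzɹ/.
The unsyllabifiable consonants are /j/, /z/, /ɹ/; each receives one epenthetic vowel.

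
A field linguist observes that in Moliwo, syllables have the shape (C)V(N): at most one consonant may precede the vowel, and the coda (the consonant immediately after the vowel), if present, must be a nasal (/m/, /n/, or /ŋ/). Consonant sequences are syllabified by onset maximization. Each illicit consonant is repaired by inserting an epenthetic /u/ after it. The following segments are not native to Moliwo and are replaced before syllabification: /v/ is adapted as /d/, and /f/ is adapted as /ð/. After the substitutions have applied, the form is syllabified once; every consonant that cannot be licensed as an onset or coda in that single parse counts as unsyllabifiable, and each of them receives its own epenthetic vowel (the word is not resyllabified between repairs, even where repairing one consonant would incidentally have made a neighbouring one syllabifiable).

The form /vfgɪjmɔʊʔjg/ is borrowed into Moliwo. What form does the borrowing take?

duðugɪjumɔʊʔujugu

Substitution: /v/ → /d/, /f/ → /ð/, giving /dðgɪjmɔʊʔjg/.
The consonants /d/, /ð/, /j/, /ʔ/, /j/, /g/ cannot be parsed into a legal (C)V(N) syllable (only a nasal (/m/, /n/, or /ŋ/) is licensed in coda position; onsets are limited to one consonant).
Epenthesis after each stranded consonant: /d/ → /du/, /ð/ → /ðu/, /j/ → /ju/, /ʔ/ → /ʔu/, /j/ → /ju/, /g/ → /gu/.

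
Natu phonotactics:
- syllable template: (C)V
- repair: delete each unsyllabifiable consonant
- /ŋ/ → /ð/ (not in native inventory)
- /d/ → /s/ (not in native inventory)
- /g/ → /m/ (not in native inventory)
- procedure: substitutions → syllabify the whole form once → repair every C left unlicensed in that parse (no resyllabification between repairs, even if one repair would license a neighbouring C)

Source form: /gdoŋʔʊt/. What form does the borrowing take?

Substitution: /g/ → /m/, /d/ → /s/, /ŋ/ → /ð/, giving /msoðʔʊt/.
Syllabifying with onset maximization leaves /m/, /ð/, /t/ stranded (no codas are permitted; onsets are limited to one consonant).
Deletion applies to /m/, /ð/, /t/.

soʔʊ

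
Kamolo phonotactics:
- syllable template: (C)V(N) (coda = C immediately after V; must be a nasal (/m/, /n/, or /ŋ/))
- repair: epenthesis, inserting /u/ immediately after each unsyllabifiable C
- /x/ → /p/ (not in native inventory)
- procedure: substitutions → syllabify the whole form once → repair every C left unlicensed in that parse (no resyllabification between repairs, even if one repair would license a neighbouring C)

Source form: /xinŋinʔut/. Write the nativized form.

pinŋinʔutu

Substitution: /x/ → /p/, giving /pinŋinʔut/.
The consonants /t/ cannot be parsed into a legal (C)V(N) syllable (only a nasal (/m/, /n/, or /ŋ/) is licensed in coda position; onsets are limited to one consonant).
Epenthesis after each stranded consonant: /t/ → /tu/.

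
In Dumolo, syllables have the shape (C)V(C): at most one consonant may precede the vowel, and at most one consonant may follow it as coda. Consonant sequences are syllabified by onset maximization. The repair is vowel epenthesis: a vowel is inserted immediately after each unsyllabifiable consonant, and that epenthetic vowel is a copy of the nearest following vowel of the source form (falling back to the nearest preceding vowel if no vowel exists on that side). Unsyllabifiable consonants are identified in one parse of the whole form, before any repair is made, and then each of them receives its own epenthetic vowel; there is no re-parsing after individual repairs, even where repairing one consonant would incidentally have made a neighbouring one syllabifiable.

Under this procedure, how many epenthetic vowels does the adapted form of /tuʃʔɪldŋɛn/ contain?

The unsyllabifiable consonants are /d/; each receives one epenthetic vowel.

1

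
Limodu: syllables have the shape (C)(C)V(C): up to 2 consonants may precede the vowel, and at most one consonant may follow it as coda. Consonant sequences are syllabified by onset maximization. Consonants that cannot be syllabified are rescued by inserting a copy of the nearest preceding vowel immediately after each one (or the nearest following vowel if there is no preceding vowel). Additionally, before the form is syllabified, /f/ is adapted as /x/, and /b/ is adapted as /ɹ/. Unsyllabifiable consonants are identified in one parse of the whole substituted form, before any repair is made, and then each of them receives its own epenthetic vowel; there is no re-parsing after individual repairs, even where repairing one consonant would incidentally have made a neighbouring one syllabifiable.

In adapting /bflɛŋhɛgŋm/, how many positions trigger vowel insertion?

After substitution the input is /ɹxlɛŋhɛgŋm/.
The unsyllabifiable consonants are /ɹ/, /ŋ/, /m/; each receives one epenthetic vowel.

3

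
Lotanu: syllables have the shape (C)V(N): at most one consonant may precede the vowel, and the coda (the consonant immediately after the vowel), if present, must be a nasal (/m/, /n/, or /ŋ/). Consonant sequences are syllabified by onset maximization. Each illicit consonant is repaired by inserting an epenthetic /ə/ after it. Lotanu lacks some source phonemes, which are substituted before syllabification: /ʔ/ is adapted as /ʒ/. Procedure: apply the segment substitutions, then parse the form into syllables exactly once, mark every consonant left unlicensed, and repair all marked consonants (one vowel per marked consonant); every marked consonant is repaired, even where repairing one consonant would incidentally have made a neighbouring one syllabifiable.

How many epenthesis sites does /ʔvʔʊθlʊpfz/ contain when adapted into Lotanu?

After substitution the input is /ʒvʒʊθlʊpfz/.
The unsyllabifiable consonants are /ʒ/, /v/, /θ/, /p/, /f/, /z/; each receives one epenthetic vowel.

6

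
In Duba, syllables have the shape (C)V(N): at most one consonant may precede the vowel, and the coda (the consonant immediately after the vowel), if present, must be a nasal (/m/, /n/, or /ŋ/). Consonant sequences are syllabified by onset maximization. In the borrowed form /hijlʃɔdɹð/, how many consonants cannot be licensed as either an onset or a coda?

The consonants /j/, /l/, /d/, /ɹ/, /ð/ cannot be parsed into a legal (C)V(N) syllable (only a nasal (/m/, /n/, or /ŋ/) is licensed in coda position; onsets are limited to one consonant).

5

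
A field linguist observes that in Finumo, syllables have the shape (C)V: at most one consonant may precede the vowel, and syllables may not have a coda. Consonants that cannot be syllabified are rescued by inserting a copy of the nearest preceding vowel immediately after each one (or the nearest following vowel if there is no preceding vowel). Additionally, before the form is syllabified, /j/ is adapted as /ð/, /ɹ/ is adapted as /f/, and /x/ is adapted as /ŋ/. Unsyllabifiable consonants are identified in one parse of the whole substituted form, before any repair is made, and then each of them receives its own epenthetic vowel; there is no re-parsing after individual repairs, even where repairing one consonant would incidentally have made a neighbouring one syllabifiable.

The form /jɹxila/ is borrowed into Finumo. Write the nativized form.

Substitution: /j/ → /ð/, /ɹ/ → /f/, /x/ → /ŋ/, giving /ðfŋila/.
Syllabifying with onset maximization leaves /ð/, /f/ stranded (no codas are permitted; onsets are limited to one consonant).
Each unlicensed consonant becomes the onset of a new syllable: /ð/ → /ði/, /f/ → /fi/.

ðifiŋila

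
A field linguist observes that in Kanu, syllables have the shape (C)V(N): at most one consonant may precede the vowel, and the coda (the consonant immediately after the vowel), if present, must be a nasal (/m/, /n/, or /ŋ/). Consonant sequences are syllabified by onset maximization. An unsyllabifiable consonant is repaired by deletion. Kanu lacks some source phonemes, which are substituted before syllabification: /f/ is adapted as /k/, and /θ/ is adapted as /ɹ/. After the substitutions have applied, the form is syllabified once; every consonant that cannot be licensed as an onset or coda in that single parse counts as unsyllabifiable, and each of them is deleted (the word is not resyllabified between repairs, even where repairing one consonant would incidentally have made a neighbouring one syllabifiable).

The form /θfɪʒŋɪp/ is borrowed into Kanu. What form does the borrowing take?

Substitution: /θ/ → /ɹ/, /f/ → /k/, giving /ɹkɪʒŋɪp/.
The consonants /ɹ/, /ʒ/, /p/ cannot be parsed into a legal (C)V(N) syllable (only a nasal (/m/, /n/, or /ŋ/) is licensed in coda position; onsets are limited to one consonant).
Deletion applies to /ɹ/, /ʒ/, /p/.

kɪŋɪ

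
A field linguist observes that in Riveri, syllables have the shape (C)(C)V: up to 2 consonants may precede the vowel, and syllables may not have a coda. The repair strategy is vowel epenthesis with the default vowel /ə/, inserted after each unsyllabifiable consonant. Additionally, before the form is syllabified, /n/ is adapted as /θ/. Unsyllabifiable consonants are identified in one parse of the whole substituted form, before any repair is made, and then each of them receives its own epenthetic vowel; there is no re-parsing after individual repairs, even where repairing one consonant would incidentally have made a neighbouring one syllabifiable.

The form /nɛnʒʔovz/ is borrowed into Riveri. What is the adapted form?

θɛθəʒʔovəzə

Substitution: /n/ → /θ/, giving /θɛθʒʔovz/.
Syllabifying with onset maximization leaves /θ/, /v/, /z/ stranded (no codas are permitted; onsets may contain at most 2 consonants).
Each unlicensed consonant becomes the onset of a new syllable: /θ/ → /θə/, /v/ → /və/, /z/ → /zə/.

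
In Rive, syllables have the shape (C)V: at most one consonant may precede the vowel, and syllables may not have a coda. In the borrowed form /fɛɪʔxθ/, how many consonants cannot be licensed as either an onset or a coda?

Under (C)V, the unsyllabifiable consonants are /ʔ/, /x/, /θ/ (no codas are permitted; onsets are limited to one consonant).

3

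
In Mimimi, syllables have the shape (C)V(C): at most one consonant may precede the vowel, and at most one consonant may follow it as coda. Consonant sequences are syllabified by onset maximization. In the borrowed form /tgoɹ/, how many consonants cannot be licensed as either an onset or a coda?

Syllabifying with onset maximization leaves /t/ stranded (at most one coda consonant is licensed; onsets are limited to one consonant).

1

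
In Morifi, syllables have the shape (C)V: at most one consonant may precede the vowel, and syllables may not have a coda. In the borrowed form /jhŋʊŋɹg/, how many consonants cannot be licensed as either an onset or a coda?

The consonants /j/, /h/, /ŋ/, /ɹ/, /g/ cannot be parsed into a legal (C)V syllable (no codas are permitted; onsets are limited to one consonant).

5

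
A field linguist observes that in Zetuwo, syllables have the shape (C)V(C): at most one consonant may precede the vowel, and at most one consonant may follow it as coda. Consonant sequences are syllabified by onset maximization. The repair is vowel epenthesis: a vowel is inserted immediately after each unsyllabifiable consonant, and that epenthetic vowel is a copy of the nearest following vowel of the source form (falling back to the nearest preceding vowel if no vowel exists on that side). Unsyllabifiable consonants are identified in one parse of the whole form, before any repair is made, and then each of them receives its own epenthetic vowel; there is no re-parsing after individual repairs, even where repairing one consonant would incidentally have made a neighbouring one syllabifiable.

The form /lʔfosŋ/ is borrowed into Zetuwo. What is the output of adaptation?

loʔofosŋo

Under (C)V(C), the unsyllabifiable consonants are /l/, /ʔ/, /ŋ/ (at most one coda consonant is licensed; onsets are limited to one consonant).
Epenthesis after each stranded consonant: /l/ → /lo/, /ʔ/ → /ʔo/, /ŋ/ → /ŋo/.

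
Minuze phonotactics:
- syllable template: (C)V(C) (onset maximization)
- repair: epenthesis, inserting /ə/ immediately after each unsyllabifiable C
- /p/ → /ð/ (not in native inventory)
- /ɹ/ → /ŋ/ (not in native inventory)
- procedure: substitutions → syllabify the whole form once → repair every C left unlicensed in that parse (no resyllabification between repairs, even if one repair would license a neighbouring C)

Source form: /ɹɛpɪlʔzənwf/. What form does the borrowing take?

ŋɛðɪlʔəzənwəfə

Substitution: /ɹ/ → /ŋ/, /p/ → /ð/, giving /ŋɛðɪlʔzənwf/.
Under (C)V(C), the unsyllabifiable consonants are /ʔ/, /w/, /f/ (at most one coda consonant is licensed; onsets are limited to one consonant).
Each unlicensed consonant becomes the onset of a new syllable: /ʔ/ → /ʔə/, /w/ → /wə/, /f/ → /fə/.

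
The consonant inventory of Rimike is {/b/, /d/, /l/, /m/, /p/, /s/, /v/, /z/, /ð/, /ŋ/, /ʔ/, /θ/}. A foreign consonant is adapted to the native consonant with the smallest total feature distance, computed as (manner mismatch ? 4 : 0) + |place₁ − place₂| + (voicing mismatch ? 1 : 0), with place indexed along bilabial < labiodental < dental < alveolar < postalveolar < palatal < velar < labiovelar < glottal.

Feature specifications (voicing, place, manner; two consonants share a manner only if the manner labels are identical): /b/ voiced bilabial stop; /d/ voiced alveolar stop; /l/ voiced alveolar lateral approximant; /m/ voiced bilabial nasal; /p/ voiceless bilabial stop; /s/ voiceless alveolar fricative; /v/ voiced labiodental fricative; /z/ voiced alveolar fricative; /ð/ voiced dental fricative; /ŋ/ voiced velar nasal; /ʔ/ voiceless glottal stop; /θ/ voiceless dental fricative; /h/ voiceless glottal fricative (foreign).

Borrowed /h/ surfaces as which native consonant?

ʔ

/ʔ/ is closest: manner differs (fricative→stop, +4), place distance 0 (glottal→glottal), same voicing; total 4. Next closest is /s/ at distance 5.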